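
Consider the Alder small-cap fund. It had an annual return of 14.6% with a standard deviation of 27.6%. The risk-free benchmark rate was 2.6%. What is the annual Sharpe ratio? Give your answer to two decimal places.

0.43

Sharpe = (Rp − Rf) / σp = (14.6% − 2.6%) / 27.6% = 12.00% / 27.6% = 0.4348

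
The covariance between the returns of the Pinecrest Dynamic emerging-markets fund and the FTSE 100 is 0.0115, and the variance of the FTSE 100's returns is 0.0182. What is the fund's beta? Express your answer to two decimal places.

0.63

β = Cov(Rp, Rm) / Var(Rm) = 0.0115 / 0.0182 = 0.6319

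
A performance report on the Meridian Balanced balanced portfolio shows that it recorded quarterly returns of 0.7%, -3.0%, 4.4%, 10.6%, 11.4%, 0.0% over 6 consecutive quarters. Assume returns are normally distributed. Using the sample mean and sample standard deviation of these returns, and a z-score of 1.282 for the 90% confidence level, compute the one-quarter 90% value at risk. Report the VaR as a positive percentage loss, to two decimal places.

Mean return μ = 24.10 / 6 = 4.0167%
Sample std dev = √[174.3683 / 5] = 5.9054%
VaR = −(μ − z·σ) = −(4.0167 − 1.282 × 5.9054) = −(-3.5540) = 3.5540%

3.55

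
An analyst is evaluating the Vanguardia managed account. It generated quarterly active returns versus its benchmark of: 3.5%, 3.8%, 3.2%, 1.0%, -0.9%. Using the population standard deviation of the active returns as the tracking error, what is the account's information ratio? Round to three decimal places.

1.175

Mean return r̄ = 10.60 / 5 = 2.1200%
Population σ = √[Σ(r − r̄)² / 5] = √[16.2680 / 5] = √3.2536 = 1.8038%
IR = r̄ / tracking error = 2.1200 / 1.8038 = 1.1753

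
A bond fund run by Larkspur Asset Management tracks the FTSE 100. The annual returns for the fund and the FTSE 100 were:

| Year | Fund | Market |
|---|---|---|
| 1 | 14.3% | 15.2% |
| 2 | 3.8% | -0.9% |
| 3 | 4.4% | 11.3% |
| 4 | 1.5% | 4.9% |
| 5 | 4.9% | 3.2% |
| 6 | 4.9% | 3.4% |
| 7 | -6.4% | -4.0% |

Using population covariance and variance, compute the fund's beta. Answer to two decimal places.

r̄p = 3.9143%,  r̄m = 4.7286%
Cov = Σ(rp − r̄p)(rm − r̄m) / 7 = 28.4839
Var(rm) = Σ(rm − r̄m)² / 7 = 37.8335
β = Cov / Var = 28.4839 / 37.8335 = 0.7529

0.75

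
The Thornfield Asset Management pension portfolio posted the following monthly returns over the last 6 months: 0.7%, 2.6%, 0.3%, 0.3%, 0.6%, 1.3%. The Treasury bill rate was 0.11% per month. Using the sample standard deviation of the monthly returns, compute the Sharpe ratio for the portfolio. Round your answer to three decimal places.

Mean return r̄ = 5.80 / 6 = 0.9667%
Σ(r − r̄)² = (0.7 − 0.9667)² + (2.6 − 0.9667)² + … = 3.8733
sample σ = √(3.8733 / 5) = √0.7747 = 0.8802%
Sharpe = (r̄ − rf) / σ = (0.9667 − 0.11) / 0.8802 = 0.8567 / 0.8802 = 0.9733

0.973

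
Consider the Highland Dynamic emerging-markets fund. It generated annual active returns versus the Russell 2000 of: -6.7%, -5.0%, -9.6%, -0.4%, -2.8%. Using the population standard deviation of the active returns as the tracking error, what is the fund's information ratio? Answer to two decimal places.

-1.55

μ = (-6.7 − 5 − 9.6 − 0.4 − 2.8) / 5 = -4.9000%
Σ(r − μ)² = (-6.7 − (-4.9000))² + (-5 − (-4.9000))² + … = 50.0000
population σ = √(50.0000 / 5) = √10.0000 = 3.1623%
IR = μ / tracking error = -4.9000 / 3.1623 = -1.5495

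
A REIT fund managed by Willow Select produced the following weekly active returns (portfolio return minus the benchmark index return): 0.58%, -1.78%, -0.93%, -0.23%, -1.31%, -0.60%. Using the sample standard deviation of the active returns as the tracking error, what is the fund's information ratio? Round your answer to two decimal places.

r̄ = (0.58 − 1.78 − 0.93 − 0.23 − 1.31 − 0.6) / 6 = -4.270 / 6 = -0.7117%
Sample std dev = √[3.4599 / 5] = 0.8319%
IR = r̄ / tracking error = -0.7117 / 0.8319 = -0.8555

-0.86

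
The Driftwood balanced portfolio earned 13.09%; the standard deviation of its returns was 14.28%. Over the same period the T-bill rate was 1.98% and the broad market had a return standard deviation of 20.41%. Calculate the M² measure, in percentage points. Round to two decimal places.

Sharpe = (Rp − Rf) / σp = (13.09% − 1.98%) / 14.28% = 0.7780
M² = Rf + Sharpe × σm = 1.98% + 0.7780 × 20.41% = 17.8590%

17.86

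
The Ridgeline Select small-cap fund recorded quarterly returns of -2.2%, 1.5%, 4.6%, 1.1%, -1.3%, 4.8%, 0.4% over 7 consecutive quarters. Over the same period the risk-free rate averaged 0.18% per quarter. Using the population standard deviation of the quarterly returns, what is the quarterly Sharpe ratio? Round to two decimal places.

r̄ = (-2.2 + 1.5 + 4.6 + 1.1 − 1.3 + 4.8 + 0.4) / 7 = 1.2714%
Population σ = √[Σ(r − r̄)² / 7] = √[43.0343 / 7] = √6.1478 = 2.4795%
Sharpe = (r̄ − rf) / σ = (1.2714 − 0.18) / 2.4795 = 1.0914 / 2.4795 = 0.4402

0.44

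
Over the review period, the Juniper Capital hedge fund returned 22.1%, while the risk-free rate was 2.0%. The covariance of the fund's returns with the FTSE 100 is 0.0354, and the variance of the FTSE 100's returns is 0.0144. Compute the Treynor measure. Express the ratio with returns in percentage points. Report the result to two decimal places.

8.18

β = Cov / Var = 0.0354 / 0.0144 = 2.4583
Treynor = (Rp − Rf) / β = (22.1% − 2.0%) / 2.4583 = 20.10 / 2.4583 = 8.1764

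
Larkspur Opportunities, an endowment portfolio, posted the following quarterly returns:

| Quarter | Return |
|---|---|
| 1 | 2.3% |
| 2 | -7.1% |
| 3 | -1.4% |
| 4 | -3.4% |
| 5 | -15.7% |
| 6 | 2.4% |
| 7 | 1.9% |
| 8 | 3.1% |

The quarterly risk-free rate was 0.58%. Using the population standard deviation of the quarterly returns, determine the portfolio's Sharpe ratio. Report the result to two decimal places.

-0.46

r̄ = (2.3 − 7.1 − 1.4 − 3.4 − 15.7 + 2.4 + 1.9 + 3.1) / 8 = -2.2375%
Σ(r − r̄)² = (2.3 − (-2.2375))² + (-7.1 − (-2.2375))² + … = 294.6388
σ = √[294.6388 / 8] = 6.0688%
Sharpe = (r̄ − rf) / σ = (-2.2375 − 0.58) / 6.0688 = -2.8175 / 6.0688 = -0.4643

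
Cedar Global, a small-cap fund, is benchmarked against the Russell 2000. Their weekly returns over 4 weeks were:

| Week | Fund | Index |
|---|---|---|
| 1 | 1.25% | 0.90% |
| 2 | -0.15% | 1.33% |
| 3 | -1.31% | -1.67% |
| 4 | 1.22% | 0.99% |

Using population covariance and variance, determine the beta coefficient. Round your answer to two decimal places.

0.68

r̄p = 0.2525%,  r̄m = 0.3875%
Cov = Σ(rp − r̄p)(rm − r̄m) / 4 = 0.9824
Var(rm) = Σ(rm − r̄m)² / 4 = 1.4368
β = Cov / Var = 0.9824 / 1.4368 = 0.6837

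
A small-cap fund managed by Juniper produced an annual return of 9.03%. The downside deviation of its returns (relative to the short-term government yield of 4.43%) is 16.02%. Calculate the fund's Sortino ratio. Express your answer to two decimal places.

Sortino = (Rp − Rf) / σd = (9.03% − 4.43%) / 16.02% = 4.60% / 16.02% = 0.2871

0.29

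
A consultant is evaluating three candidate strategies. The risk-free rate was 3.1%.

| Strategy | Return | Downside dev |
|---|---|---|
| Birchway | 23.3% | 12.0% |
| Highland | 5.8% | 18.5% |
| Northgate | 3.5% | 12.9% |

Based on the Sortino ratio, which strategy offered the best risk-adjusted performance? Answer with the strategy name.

Birchway: Sortino ratio = (23.3% − 3.1%) / 12.0% = 1.683
Highland: Sortino ratio = (5.8% − 3.1%) / 18.5% = 0.146
Northgate: Sortino ratio = (3.5% − 3.1%) / 12.9% = 0.031
Highest: Birchway (1.683).

Birchway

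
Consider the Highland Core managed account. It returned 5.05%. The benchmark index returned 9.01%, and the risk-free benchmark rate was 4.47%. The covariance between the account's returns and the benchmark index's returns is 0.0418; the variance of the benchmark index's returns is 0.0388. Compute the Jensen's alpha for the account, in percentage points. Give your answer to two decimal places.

-4.31

β = Cov / Var = 0.0418 / 0.0388 = 1.0773
E[R] = Rf + β(Rm − Rf) = 4.47% + 1.0773 × (9.01% − 4.47%) = 9.3609%
α = Rp − E[R] = 5.05% − 9.3609% = -4.3109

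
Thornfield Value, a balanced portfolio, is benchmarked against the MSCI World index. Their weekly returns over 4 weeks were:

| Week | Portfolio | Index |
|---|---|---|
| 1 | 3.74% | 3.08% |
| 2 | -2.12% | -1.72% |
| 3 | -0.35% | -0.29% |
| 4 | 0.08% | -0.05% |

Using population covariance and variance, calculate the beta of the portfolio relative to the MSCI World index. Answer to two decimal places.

r̄p = 0.3375%,  r̄m = 0.2550%
Cov = Σ(rp − r̄p)(rm − r̄m) / 4 = 3.7297
Var(rm) = Σ(rm − r̄m)² / 4 = 3.0678
β = Cov / Var = 3.7297 / 3.0678 = 1.2158

1.22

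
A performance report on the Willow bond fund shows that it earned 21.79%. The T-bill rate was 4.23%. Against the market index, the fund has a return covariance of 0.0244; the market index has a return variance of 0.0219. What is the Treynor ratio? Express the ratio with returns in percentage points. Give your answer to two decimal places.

β = Cov / Var = 0.0244 / 0.0219 = 1.1142
Treynor = (Rp − Rf) / β = (21.79% − 4.23%) / 1.1142 = 17.56 / 1.1142 = 15.7602

15.76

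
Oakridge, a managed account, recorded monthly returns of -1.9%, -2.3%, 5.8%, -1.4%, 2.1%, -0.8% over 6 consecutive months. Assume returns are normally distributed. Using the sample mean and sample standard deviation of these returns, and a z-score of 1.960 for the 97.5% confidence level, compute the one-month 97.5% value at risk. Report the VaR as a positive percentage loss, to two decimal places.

Mean return μ = 1.50 / 6 = 0.2500%
Sample σ = √[Σ(r − μ)² / 5] = √[49.1750 / 5] = √9.8350 = 3.1361%
VaR = −(μ − z·σ) = −(0.2500 − 1.960 × 3.1361) = −(-5.8968) = 5.8968%

5.90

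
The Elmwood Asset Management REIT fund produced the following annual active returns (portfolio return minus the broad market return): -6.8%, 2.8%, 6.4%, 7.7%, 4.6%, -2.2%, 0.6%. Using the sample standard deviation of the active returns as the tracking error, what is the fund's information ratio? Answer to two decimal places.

0.37

Mean return μ = 13.10 / 7 = 1.8714%
Σ(r − μ)² = (-6.8 − 1.8714)² + (2.8 − 1.8714)² + … = 156.1743
sample σ = √(156.1743 / 6) = √26.0291 = 5.1019%
IR = μ / tracking error = 1.8714 / 5.1019 = 0.3668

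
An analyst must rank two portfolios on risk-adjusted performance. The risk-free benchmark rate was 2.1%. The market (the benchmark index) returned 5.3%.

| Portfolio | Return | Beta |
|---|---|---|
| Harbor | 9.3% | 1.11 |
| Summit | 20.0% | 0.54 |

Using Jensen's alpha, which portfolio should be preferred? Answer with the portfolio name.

Harbor: α = 9.3% − [2.1% + 1.11 × (5.3% − 2.1%)] = 3.648
Summit: α = 20.0% − [2.1% + 0.54 × (5.3% − 2.1%)] = 16.172
Highest: Summit (16.172).

Summit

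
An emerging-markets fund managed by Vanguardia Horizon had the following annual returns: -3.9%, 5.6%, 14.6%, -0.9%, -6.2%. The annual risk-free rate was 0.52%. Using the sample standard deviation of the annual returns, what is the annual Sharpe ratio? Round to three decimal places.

μ = (-3.9 + 5.6 + 14.6 − 0.9 − 6.2) / 5 = 1.8400%
Σ(r − μ)² = 282.0520; sample σ = √(282.0520/4) = 8.3972%
Sharpe = (μ − rf) / σ = (1.8400 − 0.52) / 8.3972 = 1.3200 / 8.3972 = 0.1572

0.157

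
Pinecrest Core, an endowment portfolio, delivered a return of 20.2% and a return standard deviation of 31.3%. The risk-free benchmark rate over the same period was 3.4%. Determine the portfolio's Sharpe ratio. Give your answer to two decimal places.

0.54

Sharpe = (Rp − Rf) / σp = (20.2% − 3.4%) / 31.3% = 16.80% / 31.3% = 0.5367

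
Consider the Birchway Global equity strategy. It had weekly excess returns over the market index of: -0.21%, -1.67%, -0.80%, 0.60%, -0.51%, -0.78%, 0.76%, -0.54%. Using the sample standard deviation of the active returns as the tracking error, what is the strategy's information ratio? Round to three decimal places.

Mean return μ = -3.150 / 8 = -0.3938%
Sample std dev = √[4.3304 / 7] = 0.7865%
IR = μ / tracking error = -0.3938 / 0.7865 = -0.5007

-0.501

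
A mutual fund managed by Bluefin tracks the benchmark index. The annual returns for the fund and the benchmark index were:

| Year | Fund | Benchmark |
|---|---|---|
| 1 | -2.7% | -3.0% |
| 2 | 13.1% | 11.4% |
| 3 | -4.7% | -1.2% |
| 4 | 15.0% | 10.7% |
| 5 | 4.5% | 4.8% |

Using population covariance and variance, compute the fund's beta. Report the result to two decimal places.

r̄p = 5.0400%,  r̄m = 4.5400%
Cov = Σ(rp − r̄p)(rm − r̄m) / 5 = 46.1544
Var(rm) = Σ(rm − r̄m)² / 5 = 34.9744
β = Cov / Var = 46.1544 / 34.9744 = 1.3197

1.32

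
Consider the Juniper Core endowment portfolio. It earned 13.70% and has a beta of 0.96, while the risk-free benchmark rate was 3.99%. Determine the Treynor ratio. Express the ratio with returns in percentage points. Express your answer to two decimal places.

10.11

Treynor = (Rp − Rf) / β = (13.70% − 3.99%) / 0.96 = 9.71 / 0.96 = 10.1146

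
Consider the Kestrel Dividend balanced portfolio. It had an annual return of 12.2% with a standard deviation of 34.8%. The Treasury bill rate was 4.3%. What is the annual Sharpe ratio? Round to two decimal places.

0.23

Sharpe = (Rp − Rf) / σp = (12.2% − 4.3%) / 34.8% = 7.90% / 34.8% = 0.2270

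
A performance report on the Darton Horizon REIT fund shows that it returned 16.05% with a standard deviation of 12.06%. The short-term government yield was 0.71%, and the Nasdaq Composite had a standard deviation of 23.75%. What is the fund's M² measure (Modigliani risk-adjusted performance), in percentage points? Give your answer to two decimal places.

Sharpe = (Rp − Rf) / σp = (16.05% − 0.71%) / 12.06% = 1.2720
M² = Rf + Sharpe × σm = 0.71% + 1.2720 × 23.75% = 30.9200%

30.92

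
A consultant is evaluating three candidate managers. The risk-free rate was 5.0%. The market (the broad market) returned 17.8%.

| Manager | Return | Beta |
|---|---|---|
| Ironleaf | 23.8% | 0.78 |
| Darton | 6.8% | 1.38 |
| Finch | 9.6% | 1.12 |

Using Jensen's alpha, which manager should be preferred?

Ironleaf

Ironleaf: α = 23.8% − [5.0% + 0.78 × (17.8% − 5.0%)] = 8.816
Darton: α = 6.8% − [5.0% + 1.38 × (17.8% − 5.0%)] = -15.864
Finch: α = 9.6% − [5.0% + 1.12 × (17.8% − 5.0%)] = -9.736
Highest: Ironleaf (8.816).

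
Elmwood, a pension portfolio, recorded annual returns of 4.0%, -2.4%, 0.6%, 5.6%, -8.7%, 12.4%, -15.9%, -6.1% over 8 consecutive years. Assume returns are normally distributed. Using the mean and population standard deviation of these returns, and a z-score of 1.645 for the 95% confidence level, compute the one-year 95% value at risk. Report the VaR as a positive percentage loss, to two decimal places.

Mean return μ = -10.50 / 8 = -1.3125%
Σ(r − μ)² = 559.1688; population σ = √(559.1688/8) = 8.3604%
VaR = −(μ − z·σ) = −(-1.3125 − 1.645 × 8.3604) = −(-15.0654) = 15.0654%

15.07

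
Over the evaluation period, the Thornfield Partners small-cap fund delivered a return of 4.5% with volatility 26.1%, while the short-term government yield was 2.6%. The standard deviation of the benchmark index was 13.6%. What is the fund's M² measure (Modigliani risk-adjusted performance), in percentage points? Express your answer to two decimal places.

Sharpe = (Rp − Rf) / σp = (4.5% − 2.6%) / 26.1% = 0.0728
M² = Rf + Sharpe × σm = 2.6% + 0.0728 × 13.6% = 3.5901%

3.59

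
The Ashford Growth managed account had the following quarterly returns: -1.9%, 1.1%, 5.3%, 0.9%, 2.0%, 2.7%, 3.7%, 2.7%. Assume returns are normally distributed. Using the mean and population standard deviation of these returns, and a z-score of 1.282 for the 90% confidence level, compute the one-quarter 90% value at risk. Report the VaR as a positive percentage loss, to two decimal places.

Mean return μ = 16.50 / 8 = 2.0625%
Σ(r − μ)² = 31.9588; population σ = √(31.9588/8) = 1.9987%
VaR = −(μ − z·σ) = −(2.0625 − 1.282 × 1.9987) = −(-0.4998) = 0.4998%

0.50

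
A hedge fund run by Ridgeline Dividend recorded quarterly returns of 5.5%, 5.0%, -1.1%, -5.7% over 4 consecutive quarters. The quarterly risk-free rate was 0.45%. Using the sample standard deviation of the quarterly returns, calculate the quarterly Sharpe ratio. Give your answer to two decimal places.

r̄ = (5.5 + 5 − 1.1 − 5.7) / 4 = 3.70 / 4 = 0.9250%
Sample σ = √[Σ(r − r̄)² / 3] = √[85.5275 / 3] = √28.5092 = 5.3394%
Sharpe = (r̄ − rf) / σ = (0.9250 − 0.45) / 5.3394 = 0.4750 / 5.3394 = 0.0890

0.09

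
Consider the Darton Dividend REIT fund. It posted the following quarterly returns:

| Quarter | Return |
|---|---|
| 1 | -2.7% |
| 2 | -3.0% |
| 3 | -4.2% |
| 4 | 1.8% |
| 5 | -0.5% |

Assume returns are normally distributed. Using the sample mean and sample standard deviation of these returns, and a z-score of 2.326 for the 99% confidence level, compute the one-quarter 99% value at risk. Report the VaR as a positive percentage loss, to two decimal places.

Mean return r̄ = -8.60 / 5 = -1.7200%
Σ(r − r̄)² = (-2.7 − (-1.7200))² + (-3 − (-1.7200))² + (-4.2 − (-1.7200))² + … = 22.6280
sample σ = √(22.6280 / 4) = √5.6570 = 2.3784%
VaR = −(r̄ − z·σ) = −(-1.7200 − 2.326 × 2.3784) = −(-7.2522) = 7.2522%

7.25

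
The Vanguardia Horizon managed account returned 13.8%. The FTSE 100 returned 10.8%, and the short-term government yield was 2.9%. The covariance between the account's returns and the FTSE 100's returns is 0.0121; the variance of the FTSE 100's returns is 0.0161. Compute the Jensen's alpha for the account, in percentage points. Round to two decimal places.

β = Cov / Var = 0.0121 / 0.0161 = 0.7516
E[R] = Rf + β(Rm − Rf) = 2.9% + 0.7516 × (10.8% − 2.9%) = 8.8376%
α = Rp − E[R] = 13.8% − 8.8376% = 4.9624

4.96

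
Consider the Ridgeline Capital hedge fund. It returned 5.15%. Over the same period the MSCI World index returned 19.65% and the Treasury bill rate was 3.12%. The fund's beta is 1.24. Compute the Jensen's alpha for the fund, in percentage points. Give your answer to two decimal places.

-18.47

CAPM expected return = Rf + β(Rm − Rf) = 3.12% + 1.24 × (19.65% − 3.12%) = 3.12 + 1.24 × 16.53 = 23.6172%
Jensen's α = Rp − E[R] = 5.15% − 23.6172% = -18.4672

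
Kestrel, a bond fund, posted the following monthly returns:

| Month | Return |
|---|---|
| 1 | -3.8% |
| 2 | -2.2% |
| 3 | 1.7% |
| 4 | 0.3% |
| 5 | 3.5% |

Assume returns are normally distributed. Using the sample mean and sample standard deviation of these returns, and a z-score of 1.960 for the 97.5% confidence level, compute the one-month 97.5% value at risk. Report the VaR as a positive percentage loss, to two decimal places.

5.85

Mean return r̄ = -0.50 / 5 = -0.1000%
Σ(r − r̄)² = (-3.8 − (-0.1000))² + (-2.2 − (-0.1000))² + (1.7 − (-0.1000))² + … = 34.4600
σ = √[34.4600 / 4] = 2.9351%
VaR = −(r̄ − z·σ) = −(-0.1000 − 1.960 × 2.9351) = −(-5.8528) = 5.8528%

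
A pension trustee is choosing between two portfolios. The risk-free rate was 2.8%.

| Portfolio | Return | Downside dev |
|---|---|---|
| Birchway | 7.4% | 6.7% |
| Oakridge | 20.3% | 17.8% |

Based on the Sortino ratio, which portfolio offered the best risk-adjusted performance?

Oakridge

Birchway: Sortino ratio = (7.4% − 2.8%) / 6.7% = 0.687
Oakridge: Sortino ratio = (20.3% − 2.8%) / 17.8% = 0.983
Highest: Oakridge (0.983).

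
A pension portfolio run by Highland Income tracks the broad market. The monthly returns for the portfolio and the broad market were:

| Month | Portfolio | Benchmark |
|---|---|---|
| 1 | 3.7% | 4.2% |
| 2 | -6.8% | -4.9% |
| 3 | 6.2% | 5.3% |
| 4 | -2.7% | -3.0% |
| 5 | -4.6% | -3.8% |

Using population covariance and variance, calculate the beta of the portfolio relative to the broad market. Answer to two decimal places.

r̄p = -0.8400%,  r̄m = -0.4400%
Cov = Σ(rp − r̄p)(rm − r̄m) / 5 = 21.0904
Var(rm) = Σ(rm − r̄m)² / 5 = 18.4424
β = Cov / Var = 21.0904 / 18.4424 = 1.1436

1.14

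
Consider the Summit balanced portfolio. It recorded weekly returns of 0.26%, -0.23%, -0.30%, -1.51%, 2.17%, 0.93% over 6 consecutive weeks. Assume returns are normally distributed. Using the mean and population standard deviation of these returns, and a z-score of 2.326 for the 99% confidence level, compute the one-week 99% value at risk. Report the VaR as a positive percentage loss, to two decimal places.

μ = (0.26 − 0.23 − 0.3 − 1.51 + 2.17 + 0.93) / 6 = 1.320 / 6 = 0.2200%
Population σ = √[Σ(r − μ)² / 6] = √[7.7740 / 6] = √1.2957 = 1.1383%
VaR = −(μ − z·σ) = −(0.2200 − 2.326 × 1.1383) = −(-2.4277) = 2.4277%

2.43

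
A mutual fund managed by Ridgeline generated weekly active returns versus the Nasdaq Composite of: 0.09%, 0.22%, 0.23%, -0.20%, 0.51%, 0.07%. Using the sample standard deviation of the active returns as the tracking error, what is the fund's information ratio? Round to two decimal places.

0.66

μ = (0.09 + 0.22 + 0.23 − 0.2 + 0.51 + 0.07) / 6 = 0.1533%
Σ(r − μ)² = 0.2733; sample σ = √(0.2733/5) = 0.2338%
IR = μ / tracking error = 0.1533 / 0.2338 = 0.6557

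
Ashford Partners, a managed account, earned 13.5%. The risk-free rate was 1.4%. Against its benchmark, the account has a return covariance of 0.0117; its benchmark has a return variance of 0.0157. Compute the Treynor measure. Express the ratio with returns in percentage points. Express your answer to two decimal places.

β = Cov / Var = 0.0117 / 0.0157 = 0.7452
Treynor = (Rp − Rf) / β = (13.5% − 1.4%) / 0.7452 = 12.10 / 0.7452 = 16.2373

16.24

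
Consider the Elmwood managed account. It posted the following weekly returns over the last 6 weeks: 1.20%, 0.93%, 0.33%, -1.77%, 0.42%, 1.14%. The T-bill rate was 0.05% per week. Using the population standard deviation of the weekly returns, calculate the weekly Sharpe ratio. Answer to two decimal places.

r̄ = (1.2 + 0.93 + 0.33 − 1.77 + 0.42 + 1.14) / 6 = 0.3750%
Population std dev = √[6.1790 / 6] = 1.0148%
Sharpe = (r̄ − rf) / σ = (0.3750 − 0.05) / 1.0148 = 0.3250 / 1.0148 = 0.3203

0.32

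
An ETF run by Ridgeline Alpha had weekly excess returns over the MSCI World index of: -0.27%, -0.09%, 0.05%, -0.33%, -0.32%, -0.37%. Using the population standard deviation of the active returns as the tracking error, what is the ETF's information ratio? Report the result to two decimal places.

-1.47

Mean return r̄ = -1.330 / 6 = -0.2217%
Σ(r − r̄)² = (-0.27 − (-0.2217))² + (-0.09 − (-0.2217))² + … = 0.1369
σ = √[0.1369 / 6] = 0.1511%
IR = r̄ / tracking error = -0.2217 / 0.1511 = -1.4672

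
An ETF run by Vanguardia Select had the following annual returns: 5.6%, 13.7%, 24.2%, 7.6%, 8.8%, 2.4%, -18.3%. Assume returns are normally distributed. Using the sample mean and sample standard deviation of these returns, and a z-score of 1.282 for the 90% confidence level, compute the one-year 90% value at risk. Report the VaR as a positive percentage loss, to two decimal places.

10.30

r̄ = (5.6 + 13.7 + 24.2 + 7.6 + 8.8 + 2.4 − 18.3) / 7 = 44.00 / 7 = 6.2857%
Σ(r − r̄)² = (5.6 − 6.2857)² + (13.7 − 6.2857)² + … = 1003.9686
σ = √[1003.9686 / 6] = 12.9355%
VaR = −(r̄ − z·σ) = −(6.2857 − 1.282 × 12.9355) = −(-10.2976) = 10.2976%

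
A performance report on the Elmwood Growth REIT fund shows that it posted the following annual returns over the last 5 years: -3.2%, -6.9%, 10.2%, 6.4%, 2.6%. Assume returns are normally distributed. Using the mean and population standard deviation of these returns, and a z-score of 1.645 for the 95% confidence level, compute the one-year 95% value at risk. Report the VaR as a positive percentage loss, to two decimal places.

8.40

Mean return r̄ = 9.10 / 5 = 1.8200%
Σ(r − r̄)² = (-3.2 − 1.8200)² + (-6.9 − 1.8200)² + (10.2 − 1.8200)² + … = 193.0480
population σ = √(193.0480 / 5) = √38.6096 = 6.2137%
VaR = −(r̄ − z·σ) = −(1.8200 − 1.645 × 6.2137) = −(-8.4015) = 8.4015%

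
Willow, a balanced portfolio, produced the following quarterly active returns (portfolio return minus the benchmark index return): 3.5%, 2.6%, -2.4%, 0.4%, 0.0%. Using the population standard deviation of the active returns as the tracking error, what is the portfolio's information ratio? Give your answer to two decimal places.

r̄ = (3.5 + 2.6 − 2.4 + 0.4 + 0) / 5 = 4.10 / 5 = 0.8200%
Σ(r − r̄)² = (3.5 − 0.8200)² + (2.6 − 0.8200)² + (-2.4 − 0.8200)² + … = 21.5680
population σ = √(21.5680 / 5) = √4.3136 = 2.0769%
IR = r̄ / tracking error = 0.8200 / 2.0769 = 0.3948

0.39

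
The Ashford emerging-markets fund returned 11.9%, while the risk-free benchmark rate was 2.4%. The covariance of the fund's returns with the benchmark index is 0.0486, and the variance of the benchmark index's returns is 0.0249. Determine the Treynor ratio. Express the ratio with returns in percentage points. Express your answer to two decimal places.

4.87

β = Cov / Var = 0.0486 / 0.0249 = 1.9518
Treynor = (Rp − Rf) / β = (11.9% − 2.4%) / 1.9518 = 9.50 / 1.9518 = 4.8673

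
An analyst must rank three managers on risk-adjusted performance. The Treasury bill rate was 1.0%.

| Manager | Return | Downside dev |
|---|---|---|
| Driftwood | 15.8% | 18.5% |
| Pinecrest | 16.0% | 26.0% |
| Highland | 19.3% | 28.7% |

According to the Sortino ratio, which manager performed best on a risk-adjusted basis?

Driftwood: Sortino ratio = (15.8% − 1.0%) / 18.5% = 0.800
Pinecrest: Sortino ratio = (16.0% − 1.0%) / 26.0% = 0.577
Highland: Sortino ratio = (19.3% − 1.0%) / 28.7% = 0.638
Highest: Driftwood (0.800).

Driftwood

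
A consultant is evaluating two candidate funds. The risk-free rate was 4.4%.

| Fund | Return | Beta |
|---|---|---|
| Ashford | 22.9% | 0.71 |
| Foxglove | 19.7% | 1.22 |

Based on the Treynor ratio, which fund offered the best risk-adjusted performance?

Ashford

Ashford: Treynor = (22.9% − 4.4%) / 0.71 = 26.056
Foxglove: Treynor = (19.7% − 4.4%) / 1.22 = 12.541
Highest: Ashford (26.056).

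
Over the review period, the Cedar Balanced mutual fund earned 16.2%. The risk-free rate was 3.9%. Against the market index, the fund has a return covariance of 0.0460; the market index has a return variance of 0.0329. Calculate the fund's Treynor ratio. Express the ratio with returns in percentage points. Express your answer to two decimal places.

8.80

β = Cov / Var = 0.0460 / 0.0329 = 1.3982
Treynor = (Rp − Rf) / β = (16.2% − 3.9%) / 1.3982 = 12.30 / 1.3982 = 8.7970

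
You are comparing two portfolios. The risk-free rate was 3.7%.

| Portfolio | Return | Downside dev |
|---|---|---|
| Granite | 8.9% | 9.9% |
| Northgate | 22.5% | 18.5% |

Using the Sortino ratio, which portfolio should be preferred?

Northgate

Granite: Sortino ratio = (8.9% − 3.7%) / 9.9% = 0.525
Northgate: Sortino ratio = (22.5% − 3.7%) / 18.5% = 1.016
Highest: Northgate (1.016).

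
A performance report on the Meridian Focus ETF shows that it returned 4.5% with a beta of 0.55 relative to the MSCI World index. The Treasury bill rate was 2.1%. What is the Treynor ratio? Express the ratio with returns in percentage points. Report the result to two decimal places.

Treynor = (Rp − Rf) / β = (4.5% − 2.1%) / 0.55 = 2.40 / 0.55 = 4.3636

4.36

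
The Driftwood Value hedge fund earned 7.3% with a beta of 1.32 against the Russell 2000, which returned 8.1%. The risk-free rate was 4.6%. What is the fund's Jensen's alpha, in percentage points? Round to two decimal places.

CAPM expected return = Rf + β(Rm − Rf) = 4.6% + 1.32 × (8.1% − 4.6%) = 4.6 + 1.32 × 3.50 = 9.2200%
Jensen's α = Rp − E[R] = 7.3% − 9.2200% = -1.9200

-1.92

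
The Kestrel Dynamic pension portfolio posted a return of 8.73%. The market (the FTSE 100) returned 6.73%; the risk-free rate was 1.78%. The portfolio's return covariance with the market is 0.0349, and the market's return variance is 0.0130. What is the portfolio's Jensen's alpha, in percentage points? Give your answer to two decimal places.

-6.34

β = Cov / Var = 0.0349 / 0.0130 = 2.6846
E[R] = Rf + β(Rm − Rf) = 1.78% + 2.6846 × (6.73% − 1.78%) = 15.0688%
α = Rp − E[R] = 8.73% − 15.0688% = -6.3388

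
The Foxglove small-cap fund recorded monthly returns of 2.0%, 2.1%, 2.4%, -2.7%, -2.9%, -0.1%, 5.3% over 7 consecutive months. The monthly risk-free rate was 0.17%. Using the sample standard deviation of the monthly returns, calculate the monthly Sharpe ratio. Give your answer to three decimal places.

μ = (2 + 2.1 + 2.4 − 2.7 − 2.9 − 0.1 + 5.3) / 7 = 6.10 / 7 = 0.8714%
Σ(r − μ)² = (2 − 0.8714)² + (2.1 − 0.8714)² + (2.4 − 0.8714)² + … = 52.6543
sample σ = √(52.6543 / 6) = √8.7757 = 2.9624%
Sharpe = (μ − rf) / σ = (0.8714 − 0.17) / 2.9624 = 0.7014 / 2.9624 = 0.2368

0.237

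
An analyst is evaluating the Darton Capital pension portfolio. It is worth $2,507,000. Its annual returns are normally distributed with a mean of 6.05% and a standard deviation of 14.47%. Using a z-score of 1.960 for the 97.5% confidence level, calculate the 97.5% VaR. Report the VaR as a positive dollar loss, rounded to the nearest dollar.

Return at the 97.5% tail: μ − z·σ = 6.05% − 1.960 × 14.47% = 6.05 − 28.3612 = -22.3112%
VaR = −(-22.3112%) × $2,507,000 = 22.3112% × $2,507,000 = $559,342

$559,342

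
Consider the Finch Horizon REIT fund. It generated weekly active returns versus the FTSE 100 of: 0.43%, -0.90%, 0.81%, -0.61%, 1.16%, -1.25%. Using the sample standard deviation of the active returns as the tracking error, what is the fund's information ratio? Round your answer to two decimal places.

r̄ = (0.43 − 0.9 + 0.81 − 0.61 + 1.16 − 1.25) / 6 = -0.360 / 6 = -0.0600%
Σ(r − r̄)² = 4.9096; sample σ = √(4.9096/5) = 0.9909%
IR = r̄ / tracking error = -0.0600 / 0.9909 = -0.0606

-0.06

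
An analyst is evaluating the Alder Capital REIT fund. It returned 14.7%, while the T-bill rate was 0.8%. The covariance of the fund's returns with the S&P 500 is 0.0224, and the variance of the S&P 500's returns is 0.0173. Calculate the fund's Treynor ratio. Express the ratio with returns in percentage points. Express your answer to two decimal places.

10.74

β = Cov / Var = 0.0224 / 0.0173 = 1.2948
Treynor = (Rp − Rf) / β = (14.7% − 0.8%) / 1.2948 = 13.90 / 1.2948 = 10.7352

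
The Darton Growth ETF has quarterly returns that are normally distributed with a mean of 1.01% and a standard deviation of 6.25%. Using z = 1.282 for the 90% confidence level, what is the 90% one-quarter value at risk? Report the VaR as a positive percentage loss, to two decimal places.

VaR (as % loss) = −(μ − z·σ) = −(1.01% − 1.282 × 6.25%) = −(-7.0025%) = 7.0025%

7.00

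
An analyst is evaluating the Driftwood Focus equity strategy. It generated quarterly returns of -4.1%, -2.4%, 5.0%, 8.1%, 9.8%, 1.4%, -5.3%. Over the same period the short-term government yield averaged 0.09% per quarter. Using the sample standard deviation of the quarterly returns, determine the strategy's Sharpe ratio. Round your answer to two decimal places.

0.28

Mean return r̄ = 12.50 / 7 = 1.7857%
Σ(r − r̄)² = (-4.1 − 1.7857)² + (-2.4 − 1.7857)² + (5 − 1.7857)² + … = 216.9486
sample σ = √(216.9486 / 6) = √36.1581 = 6.0132%
Sharpe = (r̄ − rf) / σ = (1.7857 − 0.09) / 6.0132 = 1.6957 / 6.0132 = 0.2820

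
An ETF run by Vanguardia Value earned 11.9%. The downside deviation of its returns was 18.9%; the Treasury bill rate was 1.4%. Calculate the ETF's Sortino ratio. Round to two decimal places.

Sortino = (Rp − Rf) / σd = (11.9% − 1.4%) / 18.9% = 10.50% / 18.9% = 0.5556

0.56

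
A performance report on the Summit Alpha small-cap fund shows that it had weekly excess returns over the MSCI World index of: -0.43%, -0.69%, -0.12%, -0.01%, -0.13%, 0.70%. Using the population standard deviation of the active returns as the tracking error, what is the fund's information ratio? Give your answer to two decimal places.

Mean return μ = -0.680 / 6 = -0.1133%
Σ(r − μ)² = 1.1053; population σ = √(1.1053/6) = 0.4292%
IR = μ / tracking error = -0.1133 / 0.4292 = -0.2640

-0.26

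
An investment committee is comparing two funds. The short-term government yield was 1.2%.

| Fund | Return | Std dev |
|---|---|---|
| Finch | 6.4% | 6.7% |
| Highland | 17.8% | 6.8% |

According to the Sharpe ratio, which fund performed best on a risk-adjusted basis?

Finch: Sharpe ratio = (6.4% − 1.2%) / 6.7% = 0.776
Highland: Sharpe ratio = (17.8% − 1.2%) / 6.8% = 2.441
Highest: Highland (2.441).

Highland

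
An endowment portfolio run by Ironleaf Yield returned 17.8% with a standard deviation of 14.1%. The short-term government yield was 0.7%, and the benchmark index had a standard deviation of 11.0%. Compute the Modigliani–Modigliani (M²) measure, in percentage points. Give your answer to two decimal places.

14.04

Sharpe = (Rp − Rf) / σp = (17.8% − 0.7%) / 14.1% = 1.2128
M² = Rf + Sharpe × σm = 0.7% + 1.2128 × 11.0% = 14.0408%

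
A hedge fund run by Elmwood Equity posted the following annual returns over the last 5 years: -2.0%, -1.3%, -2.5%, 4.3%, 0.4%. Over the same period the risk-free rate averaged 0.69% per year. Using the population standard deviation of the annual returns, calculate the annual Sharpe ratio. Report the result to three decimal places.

μ = (-2 − 1.3 − 2.5 + 4.3 + 0.4) / 5 = -0.2200%
Σ(r − μ)² = (-2 − (-0.2200))² + (-1.3 − (-0.2200))² + (-2.5 − (-0.2200))² + … = 30.3480
σ = √[30.3480 / 5] = 2.4637%
Sharpe = (μ − rf) / σ = (-0.2200 − 0.69) / 2.4637 = -0.9100 / 2.4637 = -0.3694

-0.369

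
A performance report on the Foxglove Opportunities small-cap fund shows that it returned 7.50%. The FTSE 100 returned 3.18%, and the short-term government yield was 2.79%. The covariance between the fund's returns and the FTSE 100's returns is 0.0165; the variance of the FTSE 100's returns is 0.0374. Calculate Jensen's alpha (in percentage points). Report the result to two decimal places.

β = Cov / Var = 0.0165 / 0.0374 = 0.4412
E[R] = Rf + β(Rm − Rf) = 2.79% + 0.4412 × (3.18% − 2.79%) = 2.9621%
α = Rp − E[R] = 7.50% − 2.9621% = 4.5379

4.54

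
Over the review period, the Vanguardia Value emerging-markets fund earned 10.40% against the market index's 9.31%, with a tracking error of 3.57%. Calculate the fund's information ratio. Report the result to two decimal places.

0.31

IR = (Rp − Rb) / TE = (10.40% − 9.31%) / 3.57% = 1.09% / 3.57% = 0.3053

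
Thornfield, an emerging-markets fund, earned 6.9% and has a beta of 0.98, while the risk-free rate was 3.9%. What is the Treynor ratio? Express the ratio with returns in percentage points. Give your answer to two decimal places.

3.06

Treynor = (Rp − Rf) / β = (6.9% − 3.9%) / 0.98 = 3.00 / 0.98 = 3.0612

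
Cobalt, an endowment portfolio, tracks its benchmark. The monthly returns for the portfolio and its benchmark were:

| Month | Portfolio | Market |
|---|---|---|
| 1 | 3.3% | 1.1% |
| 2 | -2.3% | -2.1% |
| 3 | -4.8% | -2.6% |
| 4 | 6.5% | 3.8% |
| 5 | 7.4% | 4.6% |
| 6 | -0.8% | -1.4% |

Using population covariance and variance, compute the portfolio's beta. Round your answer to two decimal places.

1.57

r̄p = 1.5500%,  r̄m = 0.5667%
Cov = Σ(rp − r̄p)(rm − r̄m) / 6 = 12.5883
Var(rm) = Σ(rm − r̄m)² / 6 = 8.0022
β = Cov / Var = 12.5883 / 8.0022 = 1.5731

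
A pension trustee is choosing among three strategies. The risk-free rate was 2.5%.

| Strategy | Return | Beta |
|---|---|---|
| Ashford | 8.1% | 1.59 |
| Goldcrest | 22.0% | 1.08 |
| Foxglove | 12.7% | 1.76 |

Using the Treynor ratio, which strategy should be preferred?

Ashford: Treynor = (8.1% − 2.5%) / 1.59 = 3.522
Goldcrest: Treynor = (22.0% − 2.5%) / 1.08 = 18.056
Foxglove: Treynor = (12.7% − 2.5%) / 1.76 = 5.795
Highest: Goldcrest (18.056).

Goldcrest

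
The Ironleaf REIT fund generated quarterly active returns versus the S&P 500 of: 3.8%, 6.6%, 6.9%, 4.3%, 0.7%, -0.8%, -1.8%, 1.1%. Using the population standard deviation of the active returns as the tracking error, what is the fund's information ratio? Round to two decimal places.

0.85

r̄ = (3.8 + 6.6 + 6.9 + 4.3 + 0.7 − 0.8 − 1.8 + 1.1) / 8 = 20.80 / 8 = 2.6000%
Σ(r − r̄)² = (3.8 − 2.6000)² + (6.6 − 2.6000)² + (6.9 − 2.6000)² + … = 75.6000
population σ = √(75.6000 / 8) = √9.4500 = 3.0741%
IR = r̄ / tracking error = 2.6000 / 3.0741 = 0.8458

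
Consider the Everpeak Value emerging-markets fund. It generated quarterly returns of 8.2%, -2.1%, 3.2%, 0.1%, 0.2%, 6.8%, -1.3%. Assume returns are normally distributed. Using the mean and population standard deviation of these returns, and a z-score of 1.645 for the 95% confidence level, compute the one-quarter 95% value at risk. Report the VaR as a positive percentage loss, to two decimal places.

μ = (8.2 − 2.1 + 3.2 + 0.1 + 0.2 + 6.8 − 1.3) / 7 = 15.10 / 7 = 2.1571%
Population std dev = √[97.2971 / 7] = 3.7282%
VaR = −(μ − z·σ) = −(2.1571 − 1.645 × 3.7282) = −(-3.9758) = 3.9758%

3.98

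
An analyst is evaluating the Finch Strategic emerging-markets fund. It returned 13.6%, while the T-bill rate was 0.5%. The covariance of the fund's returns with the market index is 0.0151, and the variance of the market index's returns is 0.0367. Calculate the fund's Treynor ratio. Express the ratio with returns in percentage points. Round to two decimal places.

β = Cov / Var = 0.0151 / 0.0367 = 0.4114
Treynor = (Rp − Rf) / β = (13.6% − 0.5%) / 0.4114 = 13.10 / 0.4114 = 31.8425

31.84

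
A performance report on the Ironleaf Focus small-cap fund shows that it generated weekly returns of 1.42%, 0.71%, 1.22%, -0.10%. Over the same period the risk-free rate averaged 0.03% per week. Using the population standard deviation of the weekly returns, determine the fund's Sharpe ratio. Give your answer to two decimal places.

1.33

Mean return μ = 3.250 / 4 = 0.8125%
Population std dev = √[1.3783 / 4] = 0.5870%
Sharpe = (μ − rf) / σ = (0.8125 − 0.03) / 0.5870 = 0.7825 / 0.5870 = 1.3330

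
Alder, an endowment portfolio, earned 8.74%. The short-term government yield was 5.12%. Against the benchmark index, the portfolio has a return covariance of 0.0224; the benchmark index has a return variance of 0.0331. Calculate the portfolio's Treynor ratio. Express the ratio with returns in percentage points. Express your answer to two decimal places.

5.35

β = Cov / Var = 0.0224 / 0.0331 = 0.6767
Treynor = (Rp − Rf) / β = (8.74% − 5.12%) / 0.6767 = 3.62 / 0.6767 = 5.3495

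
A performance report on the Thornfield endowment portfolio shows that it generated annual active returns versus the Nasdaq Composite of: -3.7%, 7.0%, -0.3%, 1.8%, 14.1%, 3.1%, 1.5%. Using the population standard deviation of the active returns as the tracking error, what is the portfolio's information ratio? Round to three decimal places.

r̄ = (-3.7 + 7 − 0.3 + 1.8 + 14.1 + 3.1 + 1.5) / 7 = 3.3571%
Σ(r − r̄)² = (-3.7 − 3.3571)² + (7 − 3.3571)² + … = 197.7971
population σ = √(197.7971 / 7) = √28.2567 = 5.3157%
IR = r̄ / tracking error = 3.3571 / 5.3157 = 0.6315

0.632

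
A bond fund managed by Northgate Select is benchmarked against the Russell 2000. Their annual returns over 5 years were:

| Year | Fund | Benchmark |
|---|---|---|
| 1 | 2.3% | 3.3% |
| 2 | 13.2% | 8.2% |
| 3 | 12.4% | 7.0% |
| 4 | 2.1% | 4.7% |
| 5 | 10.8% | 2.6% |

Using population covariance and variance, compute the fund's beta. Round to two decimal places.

r̄p = 8.1600%,  r̄m = 5.1600%
Cov = Σ(rp − r̄p)(rm − r̄m) / 5 = 6.0104
Var(rm) = Σ(rm − r̄m)² / 5 = 4.5704
β = Cov / Var = 6.0104 / 4.5704 = 1.3151

1.32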